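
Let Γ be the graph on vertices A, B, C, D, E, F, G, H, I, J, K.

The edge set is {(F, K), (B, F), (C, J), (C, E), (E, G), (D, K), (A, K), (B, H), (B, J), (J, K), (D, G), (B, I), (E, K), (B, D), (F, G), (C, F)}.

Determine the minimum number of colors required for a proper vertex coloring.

2

C and F are adjacent, so at least 2 colors are needed.
2 colors suffice: color 1 → {B, C, G, K}; color 2 → {A, D, E, F, H, I, J}. No two adjacent vertices share a color.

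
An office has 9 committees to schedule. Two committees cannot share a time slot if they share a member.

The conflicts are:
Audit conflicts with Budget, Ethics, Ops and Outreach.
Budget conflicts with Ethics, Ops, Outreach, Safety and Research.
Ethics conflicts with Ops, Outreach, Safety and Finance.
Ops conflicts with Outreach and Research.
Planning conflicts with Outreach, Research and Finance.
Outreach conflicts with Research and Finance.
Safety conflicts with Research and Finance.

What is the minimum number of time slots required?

5

Audit, Budget, Ethics, Ops, Outreach all conflict with each other, so at least 5 time slots are needed.
5 time slots suffice: time slot 1 → {Outreach, Safety}; time slot 2 → {Budget, Finance}; time slot 3 → {Ethics, Research}; time slot 4 → {Ops, Planning}; time slot 5 → {Audit}. No two conflicting committees share a time slot.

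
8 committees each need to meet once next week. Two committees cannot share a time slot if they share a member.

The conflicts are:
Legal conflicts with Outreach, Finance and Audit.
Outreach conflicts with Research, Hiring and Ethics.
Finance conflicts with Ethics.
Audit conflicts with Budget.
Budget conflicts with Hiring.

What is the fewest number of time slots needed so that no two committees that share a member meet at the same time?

The cycle Outreach-Hiring-Budget-Audit-Legal-Outreach has odd length 5, so it cannot be 2-colored; at least 3 time slots are needed.
Using 3 time slots: Legal=2, Outreach=1, Finance=1, Research=2, Audit=3, Budget=1, Hiring=2, Ethics=2. Each listed conflict is separated.

3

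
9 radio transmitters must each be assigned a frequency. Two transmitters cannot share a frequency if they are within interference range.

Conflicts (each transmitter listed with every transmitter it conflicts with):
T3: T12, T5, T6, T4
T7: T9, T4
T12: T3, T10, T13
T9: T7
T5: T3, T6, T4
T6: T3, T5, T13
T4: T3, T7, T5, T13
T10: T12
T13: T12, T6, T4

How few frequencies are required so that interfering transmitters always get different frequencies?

T3, T5, T4 pairwise conflict, so at least 3 frequencies are needed.
3 frequencies suffice: frequency 1 → {T12, T9, T6, T4}; frequency 2 → {T3, T7, T10, T13}; frequency 3 → {T5}. Each listed conflict is separated.

3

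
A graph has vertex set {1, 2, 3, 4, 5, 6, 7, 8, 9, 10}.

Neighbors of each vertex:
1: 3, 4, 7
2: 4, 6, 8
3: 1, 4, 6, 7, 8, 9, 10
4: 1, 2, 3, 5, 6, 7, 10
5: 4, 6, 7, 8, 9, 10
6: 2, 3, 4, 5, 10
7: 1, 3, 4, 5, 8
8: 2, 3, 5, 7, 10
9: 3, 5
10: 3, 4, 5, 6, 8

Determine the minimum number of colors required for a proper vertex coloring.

4

1, 3, 4, 7 are mutually adjacent (a clique of size 4), so at least 4 colors are needed.
4 colors suffice: color red → {4, 8, 9}; color blue → {2, 3, 5}; color green → {6, 7}; color yellow → {1, 10}. Every edge joins two different colors.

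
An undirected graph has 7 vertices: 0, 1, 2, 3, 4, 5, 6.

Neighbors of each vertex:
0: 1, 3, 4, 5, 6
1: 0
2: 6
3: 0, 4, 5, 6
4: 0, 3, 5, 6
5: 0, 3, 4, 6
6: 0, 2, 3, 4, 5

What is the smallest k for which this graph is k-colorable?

0, 3, 4, 5, 6 are mutually adjacent (a clique of size 5), so at least 5 colors are needed.
5 colors suffice: color a → {0, 2}; color b → {1, 6}; color c → {4}; color d → {3}; color e → {5}. Each edge has distinct colors on its endpoints.

5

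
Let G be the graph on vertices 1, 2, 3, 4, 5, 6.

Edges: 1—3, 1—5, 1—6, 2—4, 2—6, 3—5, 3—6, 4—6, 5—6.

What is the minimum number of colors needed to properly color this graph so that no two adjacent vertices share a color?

4

1, 3, 5, 6 are mutually adjacent (a clique of size 4), so at least 4 colors are needed.
4 colors suffice: color red → {6}; color blue → {1, 2}; color green → {4, 5}; color yellow → {3}. No two adjacent vertices share a color.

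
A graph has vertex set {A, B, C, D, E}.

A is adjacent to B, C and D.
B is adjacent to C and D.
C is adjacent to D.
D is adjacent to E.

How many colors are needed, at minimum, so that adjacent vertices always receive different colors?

4

A, B, C, D are pairwise adjacent (a clique of size 4), so at least 4 colors are needed.
4 colors suffice: A=blue, B=green, C=yellow, D=red, E=blue. Each edge has distinct colors on its endpoints.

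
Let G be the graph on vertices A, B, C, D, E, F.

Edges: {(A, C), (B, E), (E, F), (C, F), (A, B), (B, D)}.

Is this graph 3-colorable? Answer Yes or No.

Yes

The chromatic number is 3. The cycle F-C-A-B-E-F has odd length 5, so it cannot be 2-colored; at least 3 colors are needed.
3 colors suffice: color red → {B, C}; color blue → {A, D, E}; color green → {F}.
That is already a proper 3-coloring.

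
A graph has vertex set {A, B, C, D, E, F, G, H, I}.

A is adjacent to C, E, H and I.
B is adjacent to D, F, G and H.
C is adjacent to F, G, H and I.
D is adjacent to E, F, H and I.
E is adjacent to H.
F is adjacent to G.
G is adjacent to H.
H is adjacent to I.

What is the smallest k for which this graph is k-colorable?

A, C, H, I are pairwise adjacent (a clique of size 4), so at least 4 colors are needed.
4 colors suffice: color 1 → {F, H}; color 2 → {C, D}; color 3 → {A, G}; color 4 → {B, E, I}. Each edge has distinct colors on its endpoints.

4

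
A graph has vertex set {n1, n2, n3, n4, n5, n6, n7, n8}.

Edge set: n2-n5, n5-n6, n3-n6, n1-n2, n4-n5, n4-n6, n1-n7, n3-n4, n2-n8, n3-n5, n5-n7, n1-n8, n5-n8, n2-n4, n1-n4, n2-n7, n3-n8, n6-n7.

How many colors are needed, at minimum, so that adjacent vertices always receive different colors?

4

n3, n4, n5, n6 are mutually adjacent (a clique of size 4), so at least 4 colors are needed.
4 colors suffice: n1=1, n2=2, n3=2, n4=3, n5=1, n6=4, n7=3, n8=3. No two adjacent vertices share a color.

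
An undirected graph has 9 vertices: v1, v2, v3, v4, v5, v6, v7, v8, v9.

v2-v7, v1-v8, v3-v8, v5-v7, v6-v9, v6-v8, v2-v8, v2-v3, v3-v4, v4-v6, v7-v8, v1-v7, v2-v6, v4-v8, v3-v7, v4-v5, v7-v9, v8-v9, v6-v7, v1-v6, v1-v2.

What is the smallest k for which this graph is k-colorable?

v1, v2, v6, v7, v8 form a clique, so at least 5 colors are needed.
5 colors suffice: v1=5, v2=4, v3=3, v4=1, v5=2, v6=3, v7=1, v8=2, v9=4. Every edge joins two different colors.

5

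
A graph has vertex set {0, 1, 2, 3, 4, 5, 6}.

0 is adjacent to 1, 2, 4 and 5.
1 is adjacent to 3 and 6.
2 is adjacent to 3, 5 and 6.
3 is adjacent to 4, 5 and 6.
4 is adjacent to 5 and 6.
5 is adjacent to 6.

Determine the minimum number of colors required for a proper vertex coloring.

4

3, 4, 5, 6 are pairwise adjacent (a clique of size 4), so at least 4 colors are needed.
4 colors suffice: color red → {0, 6}; color blue → {1, 5}; color green → {3}; color yellow → {2, 4}. No two adjacent vertices share a color.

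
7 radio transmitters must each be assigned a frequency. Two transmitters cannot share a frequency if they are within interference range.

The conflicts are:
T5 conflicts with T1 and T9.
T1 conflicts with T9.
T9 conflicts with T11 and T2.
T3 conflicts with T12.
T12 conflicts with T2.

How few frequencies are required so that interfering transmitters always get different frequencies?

T5, T1, T9 pairwise conflict, so at least 3 frequencies are needed.
3 frequencies suffice: T5=3, T1=2, T9=1, T3=2, T11=2, T12=1, T2=2. Each listed conflict is separated.

3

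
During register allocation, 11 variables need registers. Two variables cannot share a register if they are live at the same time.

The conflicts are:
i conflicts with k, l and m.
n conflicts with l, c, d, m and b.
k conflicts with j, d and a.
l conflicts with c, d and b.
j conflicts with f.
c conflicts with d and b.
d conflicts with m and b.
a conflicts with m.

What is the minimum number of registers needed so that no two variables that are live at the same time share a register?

5

n, l, c, d, b pairwise conflict, so at least 5 registers are needed.
5 registers suffice: register 1 → {i, j, d, a}; register 2 → {k, l, f, m}; register 3 → {n}; register 4 → {c}; register 5 → {b}. Each listed conflict is separated.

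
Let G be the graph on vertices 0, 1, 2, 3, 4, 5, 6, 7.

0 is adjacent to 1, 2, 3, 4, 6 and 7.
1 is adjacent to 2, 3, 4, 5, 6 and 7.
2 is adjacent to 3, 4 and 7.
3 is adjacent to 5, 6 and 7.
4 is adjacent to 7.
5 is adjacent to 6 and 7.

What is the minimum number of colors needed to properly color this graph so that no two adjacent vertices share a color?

0, 1, 2, 3, 7 are mutually adjacent (a clique of size 5), so at least 5 colors are needed.
5 colors suffice: 0=b, 1=a, 2=e, 3=d, 4=d, 5=b, 6=c, 7=c. Every edge joins two different colors.

5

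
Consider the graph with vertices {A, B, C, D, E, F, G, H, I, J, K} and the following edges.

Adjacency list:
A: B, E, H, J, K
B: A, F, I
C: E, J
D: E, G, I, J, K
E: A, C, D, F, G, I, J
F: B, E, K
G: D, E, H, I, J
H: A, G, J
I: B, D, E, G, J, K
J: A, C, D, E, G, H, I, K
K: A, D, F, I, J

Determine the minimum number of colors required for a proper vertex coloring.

D, E, G, I, J are mutually adjacent (a clique of size 5), so at least 5 colors are needed.
A valid assignment using 5 colors: A=3, B=1, C=3, D=4, E=2, F=3, G=5, H=2, I=3, J=1, K=2. No two adjacent vertices share a color.

5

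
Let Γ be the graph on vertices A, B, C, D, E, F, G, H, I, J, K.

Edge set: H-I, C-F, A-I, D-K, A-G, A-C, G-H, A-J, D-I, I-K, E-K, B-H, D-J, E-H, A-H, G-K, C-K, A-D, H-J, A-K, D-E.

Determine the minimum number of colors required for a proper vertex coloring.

A, D, I, K are mutually adjacent (a clique of size 4), so at least 4 colors are needed.
4 colors suffice: color red → {A, B, E, F}; color blue → {H, K}; color green → {C, D, G}; color yellow → {I, J}. Each edge has distinct colors on its endpoints.

4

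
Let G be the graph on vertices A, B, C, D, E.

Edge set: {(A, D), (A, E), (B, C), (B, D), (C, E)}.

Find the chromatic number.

3

The cycle D-A-E-C-B-D has odd length 5, so it cannot be 2-colored; at least 3 colors are needed.
One proper 3-coloring: A=2, B=1, C=2, D=3, E=1. Every edge joins two different colors.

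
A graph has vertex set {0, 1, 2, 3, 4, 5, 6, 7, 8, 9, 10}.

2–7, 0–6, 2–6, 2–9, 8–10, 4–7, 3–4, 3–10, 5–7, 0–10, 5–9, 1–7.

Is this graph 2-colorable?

The cycle 7-4-3-10-0-6-2-7 has odd length 7, so it cannot be 2-colored; at least 3 colors are needed.
So 2 colors are not enough.

No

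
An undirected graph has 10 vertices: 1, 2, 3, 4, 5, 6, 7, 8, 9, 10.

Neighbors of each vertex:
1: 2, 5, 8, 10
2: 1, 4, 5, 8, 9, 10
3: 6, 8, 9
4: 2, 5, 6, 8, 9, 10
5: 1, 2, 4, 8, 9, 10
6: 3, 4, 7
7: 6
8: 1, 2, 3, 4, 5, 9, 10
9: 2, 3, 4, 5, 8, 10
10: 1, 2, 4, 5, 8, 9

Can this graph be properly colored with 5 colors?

No

2, 4, 5, 8, 9, 10 are pairwise adjacent (a clique of size 6), so at least 6 colors are needed.
So 5 colors are not enough.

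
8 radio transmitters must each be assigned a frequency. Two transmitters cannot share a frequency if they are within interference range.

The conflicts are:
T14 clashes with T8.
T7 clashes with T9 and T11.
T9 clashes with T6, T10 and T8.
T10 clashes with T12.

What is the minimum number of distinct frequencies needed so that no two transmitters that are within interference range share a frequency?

T9 and T6 conflict, so at least 2 frequencies are needed.
A valid assignment using 2 frequencies: T14=1, T7=2, T9=1, T6=2, T10=2, T12=1, T11=1, T8=2. No two conflicting transmitters share a frequency.

2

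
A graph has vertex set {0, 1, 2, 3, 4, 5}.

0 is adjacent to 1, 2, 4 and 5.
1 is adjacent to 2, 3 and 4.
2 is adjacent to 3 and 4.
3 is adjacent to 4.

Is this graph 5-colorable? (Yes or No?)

Yes

The chromatic number is 4. 1, 2, 3, 4 form a clique, so at least 4 colors are needed.
One proper 4-coloring: 0=b, 1=a, 2=c, 3=b, 4=d, 5=a.
Since 5 ≥ 4, a proper 5-coloring certainly exists.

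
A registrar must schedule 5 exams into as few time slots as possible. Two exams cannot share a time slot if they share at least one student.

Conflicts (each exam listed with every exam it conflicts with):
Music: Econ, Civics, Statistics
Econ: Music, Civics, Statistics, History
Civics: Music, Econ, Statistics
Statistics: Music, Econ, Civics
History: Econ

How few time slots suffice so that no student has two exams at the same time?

Music, Econ, Civics, Statistics are mutually in conflict, so at least 4 time slots are needed.
Using 4 time slots: Music=3, Econ=1, Civics=4, Statistics=2, History=2. Every pair that conflicts lands in different time slots.

4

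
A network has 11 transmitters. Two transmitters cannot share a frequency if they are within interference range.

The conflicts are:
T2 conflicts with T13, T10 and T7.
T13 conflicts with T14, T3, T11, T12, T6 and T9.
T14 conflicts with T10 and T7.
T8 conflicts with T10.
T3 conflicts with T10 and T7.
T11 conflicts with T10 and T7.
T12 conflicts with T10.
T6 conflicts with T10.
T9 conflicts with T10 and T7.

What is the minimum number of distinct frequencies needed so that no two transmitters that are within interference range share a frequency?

2

T3 and T7 conflict, so at least 2 frequencies are needed.
2 frequencies suffice: frequency 1 → {T13, T10, T7}; frequency 2 → {T2, T14, T8, T3, T11, T12, T6, T9}. Each listed conflict is separated.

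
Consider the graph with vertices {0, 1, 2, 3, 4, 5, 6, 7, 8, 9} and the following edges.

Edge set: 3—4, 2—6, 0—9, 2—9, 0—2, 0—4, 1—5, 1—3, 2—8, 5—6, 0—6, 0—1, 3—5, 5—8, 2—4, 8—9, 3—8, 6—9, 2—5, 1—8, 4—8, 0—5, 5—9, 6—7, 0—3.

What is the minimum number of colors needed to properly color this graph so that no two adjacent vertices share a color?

0, 2, 5, 6, 9 form a clique, so at least 5 colors are needed.
A valid assignment using 5 colors: 0=b, 1=d, 2=c, 3=c, 4=a, 5=a, 6=d, 7=a, 8=b, 9=e. Each edge has distinct colors on its endpoints.

5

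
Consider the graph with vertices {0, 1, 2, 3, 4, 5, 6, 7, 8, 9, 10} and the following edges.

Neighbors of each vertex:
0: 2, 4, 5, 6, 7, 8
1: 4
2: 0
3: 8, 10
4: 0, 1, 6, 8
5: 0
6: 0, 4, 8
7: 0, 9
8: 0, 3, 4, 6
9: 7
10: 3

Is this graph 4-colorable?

Yes

The chromatic number is 4. 0, 4, 6, 8 are mutually adjacent (a clique of size 4), so at least 4 colors are needed.
One proper 4-coloring: 0=a, 1=a, 2=b, 3=a, 4=c, 5=b, 6=d, 7=b, 8=b, 9=a, 10=b.
That is already a proper 4-coloring.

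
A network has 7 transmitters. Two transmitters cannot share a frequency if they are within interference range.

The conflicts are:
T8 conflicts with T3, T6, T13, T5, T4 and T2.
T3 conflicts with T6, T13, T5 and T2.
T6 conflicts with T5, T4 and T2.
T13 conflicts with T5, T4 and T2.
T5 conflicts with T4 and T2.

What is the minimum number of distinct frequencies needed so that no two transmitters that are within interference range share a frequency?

5

T8, T3, T6, T5, T2 all conflict with each other, so at least 5 frequencies are needed.
5 frequencies suffice: frequency 1 → {T8}; frequency 2 → {T5}; frequency 3 → {T6, T13}; frequency 4 → {T4, T2}; frequency 5 → {T3}. No two conflicting transmitters share a frequency.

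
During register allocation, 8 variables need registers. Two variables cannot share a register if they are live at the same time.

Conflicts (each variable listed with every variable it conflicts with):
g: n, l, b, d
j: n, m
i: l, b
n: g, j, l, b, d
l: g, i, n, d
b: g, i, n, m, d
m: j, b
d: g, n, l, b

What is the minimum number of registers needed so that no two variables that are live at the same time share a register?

4

g, n, l, d are mutually in conflict, so at least 4 registers are needed.
A valid assignment using 4 registers: g=4, j=1, i=2, n=2, l=1, b=1, m=2, d=3. Every pair that conflicts lands in different registers.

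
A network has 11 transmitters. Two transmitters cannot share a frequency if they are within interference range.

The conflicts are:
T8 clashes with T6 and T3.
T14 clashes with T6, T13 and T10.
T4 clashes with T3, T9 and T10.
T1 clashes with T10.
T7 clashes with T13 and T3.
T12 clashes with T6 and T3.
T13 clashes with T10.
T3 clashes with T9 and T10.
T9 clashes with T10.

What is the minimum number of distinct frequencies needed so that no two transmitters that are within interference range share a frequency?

4

T4, T3, T9, T10 pairwise conflict, so at least 4 frequencies are needed.
4 frequencies suffice: frequency 1 → {T7, T6, T10}; frequency 2 → {T14, T1, T3}; frequency 3 → {T8, T12, T13, T9}; frequency 4 → {T4}. Each listed conflict is separated.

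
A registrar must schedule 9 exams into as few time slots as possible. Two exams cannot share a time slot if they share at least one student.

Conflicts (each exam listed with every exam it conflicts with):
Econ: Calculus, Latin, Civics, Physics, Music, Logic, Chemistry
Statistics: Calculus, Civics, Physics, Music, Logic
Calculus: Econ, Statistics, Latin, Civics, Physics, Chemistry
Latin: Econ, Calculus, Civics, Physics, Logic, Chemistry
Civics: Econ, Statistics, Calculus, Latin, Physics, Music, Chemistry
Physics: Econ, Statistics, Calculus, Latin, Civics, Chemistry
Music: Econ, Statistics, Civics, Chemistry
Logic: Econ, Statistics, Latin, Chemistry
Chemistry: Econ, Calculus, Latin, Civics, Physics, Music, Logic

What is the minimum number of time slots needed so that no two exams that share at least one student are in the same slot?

6

Econ, Calculus, Latin, Civics, Physics, Chemistry pairwise conflict, so at least 6 time slots are needed.
6 time slots suffice: time slot 1 → {Civics, Logic}; time slot 2 → {Statistics, Chemistry}; time slot 3 → {Econ}; time slot 4 → {Physics, Music}; time slot 5 → {Calculus}; time slot 6 → {Latin}. No two conflicting exams share a time slot.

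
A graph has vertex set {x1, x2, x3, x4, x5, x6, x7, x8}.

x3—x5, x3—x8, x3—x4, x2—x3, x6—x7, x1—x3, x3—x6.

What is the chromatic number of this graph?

2

x3 and x4 are adjacent, so at least 2 colors are needed.
2 colors suffice: color red → {x3, x7}; color blue → {x1, x2, x4, x5, x6, x8}. No two adjacent vertices share a color.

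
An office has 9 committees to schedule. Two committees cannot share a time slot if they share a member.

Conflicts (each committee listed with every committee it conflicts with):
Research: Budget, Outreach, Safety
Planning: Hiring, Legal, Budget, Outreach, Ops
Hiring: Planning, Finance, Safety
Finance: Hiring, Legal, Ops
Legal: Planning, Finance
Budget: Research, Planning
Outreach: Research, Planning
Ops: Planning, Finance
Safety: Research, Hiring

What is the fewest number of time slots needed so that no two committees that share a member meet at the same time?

The cycle Hiring-Planning-Outreach-Research-Safety-Hiring has odd length 5, so it cannot be 2-colored; at least 3 time slots are needed.
3 time slots suffice: time slot 1 → {Research, Planning, Finance}; time slot 2 → {Hiring, Legal, Budget, Outreach, Ops}; time slot 3 → {Safety}. Every pair that conflicts lands in different time slots.

3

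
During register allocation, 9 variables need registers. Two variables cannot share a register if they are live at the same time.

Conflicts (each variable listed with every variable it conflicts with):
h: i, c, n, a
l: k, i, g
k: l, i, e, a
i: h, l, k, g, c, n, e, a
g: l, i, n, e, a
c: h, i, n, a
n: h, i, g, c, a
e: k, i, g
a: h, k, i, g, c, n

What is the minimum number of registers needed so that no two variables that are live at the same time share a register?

h, i, c, n, a are mutually in conflict, so at least 5 registers are needed.
5 registers suffice: register 1 → {i}; register 2 → {l, e, a}; register 3 → {k, n}; register 4 → {g, c}; register 5 → {h}. Every pair that conflicts lands in different registers.

5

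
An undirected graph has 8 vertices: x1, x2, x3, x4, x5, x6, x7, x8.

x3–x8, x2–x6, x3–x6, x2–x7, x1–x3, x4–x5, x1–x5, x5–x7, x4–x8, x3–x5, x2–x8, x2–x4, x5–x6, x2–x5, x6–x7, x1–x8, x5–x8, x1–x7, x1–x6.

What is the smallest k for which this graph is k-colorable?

x2, x4, x5, x8 are mutually adjacent (a clique of size 4), so at least 4 colors are needed.
A valid assignment using 4 colors: x1=2, x2=2, x3=4, x4=4, x5=1, x6=3, x7=4, x8=3. Every edge joins two different colors.

4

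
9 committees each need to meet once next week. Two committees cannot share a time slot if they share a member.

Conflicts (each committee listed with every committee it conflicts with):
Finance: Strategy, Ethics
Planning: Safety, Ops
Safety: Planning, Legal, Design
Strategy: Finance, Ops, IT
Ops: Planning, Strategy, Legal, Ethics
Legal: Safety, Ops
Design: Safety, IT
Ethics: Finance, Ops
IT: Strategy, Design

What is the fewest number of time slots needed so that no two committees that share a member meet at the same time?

Strategy and Ops conflict, so at least 2 time slots are needed.
2 time slots suffice: time slot 1 → {Finance, Safety, Ops, IT}; time slot 2 → {Planning, Strategy, Legal, Design, Ethics}. Every pair that conflicts lands in different time slots.

2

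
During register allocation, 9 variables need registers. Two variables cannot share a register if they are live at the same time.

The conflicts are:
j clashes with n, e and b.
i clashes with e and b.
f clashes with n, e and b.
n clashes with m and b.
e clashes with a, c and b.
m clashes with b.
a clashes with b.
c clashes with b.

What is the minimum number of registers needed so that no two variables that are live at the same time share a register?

3

f, n, b all conflict with each other, so at least 3 registers are needed.
3 registers suffice: register 1 → {b}; register 2 → {n, e}; register 3 → {j, i, f, m, a, c}. Every pair that conflicts lands in different registers.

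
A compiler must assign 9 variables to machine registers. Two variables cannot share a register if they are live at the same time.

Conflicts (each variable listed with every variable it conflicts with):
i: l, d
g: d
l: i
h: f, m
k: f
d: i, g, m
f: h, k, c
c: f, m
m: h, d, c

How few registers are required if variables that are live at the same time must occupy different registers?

i and l conflict, so at least 2 registers are needed.
A valid assignment using 2 registers: i=1, g=1, l=2, h=2, k=2, d=2, f=1, c=2, m=1. No two conflicting variables share a register.

2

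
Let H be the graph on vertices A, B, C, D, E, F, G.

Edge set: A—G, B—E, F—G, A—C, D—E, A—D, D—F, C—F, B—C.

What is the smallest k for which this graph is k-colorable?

The cycle F-D-E-B-C-F has odd length 5, so it cannot be 2-colored; at least 3 colors are needed.
A valid assignment using 3 colors: A=1, B=3, C=2, D=2, E=1, F=1, G=2. Each edge has distinct colors on its endpoints.

3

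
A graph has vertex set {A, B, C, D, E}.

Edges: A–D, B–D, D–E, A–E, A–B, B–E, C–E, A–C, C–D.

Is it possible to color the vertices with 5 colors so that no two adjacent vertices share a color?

The chromatic number is 4. A, B, D, E are pairwise adjacent (a clique of size 4), so at least 4 colors are needed.
4 colors suffice: color 1 → {A}; color 2 → {D}; color 3 → {E}; color 4 → {B, C}.
Since 5 ≥ 4, a proper 5-coloring certainly exists.

Yes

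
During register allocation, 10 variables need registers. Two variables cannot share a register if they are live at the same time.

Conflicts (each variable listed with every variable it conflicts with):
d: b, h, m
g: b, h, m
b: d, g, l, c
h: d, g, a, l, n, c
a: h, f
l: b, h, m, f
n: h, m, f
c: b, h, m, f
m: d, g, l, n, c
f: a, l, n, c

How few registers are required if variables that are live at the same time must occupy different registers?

d and m conflict, so at least 2 registers are needed.
2 registers suffice: register 1 → {b, h, m, f}; register 2 → {d, g, a, l, n, c}. Each listed conflict is separated.

2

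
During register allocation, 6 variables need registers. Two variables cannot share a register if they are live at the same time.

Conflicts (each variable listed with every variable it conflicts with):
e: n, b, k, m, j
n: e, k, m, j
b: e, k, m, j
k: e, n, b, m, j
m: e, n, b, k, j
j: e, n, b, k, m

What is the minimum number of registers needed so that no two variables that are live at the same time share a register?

5

e, b, k, m, j are mutually in conflict, so at least 5 registers are needed.
5 registers suffice: register 1 → {k}; register 2 → {e}; register 3 → {j}; register 4 → {m}; register 5 → {n, b}. Each listed conflict is separated.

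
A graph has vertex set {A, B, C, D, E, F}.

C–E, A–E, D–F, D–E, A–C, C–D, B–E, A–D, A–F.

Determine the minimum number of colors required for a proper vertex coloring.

A, C, D, E form a clique, so at least 4 colors are needed.
A valid assignment using 4 colors: A=3, B=1, C=4, D=1, E=2, F=2. Every edge joins two different colors.

4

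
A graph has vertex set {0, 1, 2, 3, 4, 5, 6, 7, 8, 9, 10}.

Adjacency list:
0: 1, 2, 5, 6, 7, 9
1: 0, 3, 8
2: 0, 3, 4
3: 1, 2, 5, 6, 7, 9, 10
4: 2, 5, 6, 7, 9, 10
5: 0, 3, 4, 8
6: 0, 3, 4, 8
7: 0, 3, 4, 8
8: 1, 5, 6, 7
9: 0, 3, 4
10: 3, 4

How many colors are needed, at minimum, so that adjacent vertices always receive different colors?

0 and 1 are adjacent, so at least 2 colors are needed.
One proper 2-coloring: 0=a, 1=b, 2=b, 3=a, 4=a, 5=b, 6=b, 7=b, 8=a, 9=b, 10=b. No two adjacent vertices share a color.

2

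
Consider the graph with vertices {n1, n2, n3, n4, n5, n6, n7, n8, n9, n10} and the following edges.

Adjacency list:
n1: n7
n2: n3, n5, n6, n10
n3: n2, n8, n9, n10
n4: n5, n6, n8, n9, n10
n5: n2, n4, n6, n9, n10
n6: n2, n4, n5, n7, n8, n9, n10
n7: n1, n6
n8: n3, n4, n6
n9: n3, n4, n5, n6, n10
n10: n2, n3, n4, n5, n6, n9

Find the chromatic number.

5

n4, n5, n6, n9, n10 are mutually adjacent (a clique of size 5), so at least 5 colors are needed.
5 colors suffice: color red → {n1, n3, n6}; color blue → {n7, n8, n10}; color green → {n5}; color yellow → {n2, n4}; color purple → {n9}. Each edge has distinct colors on its endpoints.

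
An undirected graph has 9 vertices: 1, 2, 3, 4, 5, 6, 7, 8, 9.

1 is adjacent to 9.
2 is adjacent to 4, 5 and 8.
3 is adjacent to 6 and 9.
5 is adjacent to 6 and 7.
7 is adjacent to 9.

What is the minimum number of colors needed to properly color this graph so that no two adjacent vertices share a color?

3

The cycle 6-5-7-9-3-6 has odd length 5, so it cannot be 2-colored; at least 3 colors are needed.
3 colors suffice: color red → {2, 6, 9}; color blue → {1, 3, 4, 5, 8}; color green → {7}. No two adjacent vertices share a color.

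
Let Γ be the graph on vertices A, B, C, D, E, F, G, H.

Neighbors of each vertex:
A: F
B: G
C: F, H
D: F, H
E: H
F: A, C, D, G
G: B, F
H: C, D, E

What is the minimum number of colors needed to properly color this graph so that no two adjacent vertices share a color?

D and H are adjacent, so at least 2 colors are needed.
A valid assignment using 2 colors: A=2, B=1, C=2, D=2, E=2, F=1, G=2, H=1. Every edge joins two different colors.

2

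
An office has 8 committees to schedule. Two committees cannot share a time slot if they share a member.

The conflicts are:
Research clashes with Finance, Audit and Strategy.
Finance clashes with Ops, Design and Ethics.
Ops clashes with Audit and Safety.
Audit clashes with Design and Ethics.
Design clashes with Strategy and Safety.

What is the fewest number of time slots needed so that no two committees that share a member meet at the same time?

Audit and Design conflict, so at least 2 time slots are needed.
2 time slots suffice: time slot 1 → {Research, Ops, Design, Ethics}; time slot 2 → {Finance, Audit, Strategy, Safety}. No two conflicting committees share a time slot.

2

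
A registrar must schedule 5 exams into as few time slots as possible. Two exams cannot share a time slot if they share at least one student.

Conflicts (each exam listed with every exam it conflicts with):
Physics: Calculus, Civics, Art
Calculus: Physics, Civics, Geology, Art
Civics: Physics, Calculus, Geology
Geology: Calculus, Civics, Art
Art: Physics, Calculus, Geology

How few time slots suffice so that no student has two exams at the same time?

Physics, Calculus, Civics are mutually in conflict, so at least 3 time slots are needed.
3 time slots suffice: time slot 1 → {Calculus}; time slot 2 → {Physics, Geology}; time slot 3 → {Civics, Art}. No two conflicting exams share a time slot.

3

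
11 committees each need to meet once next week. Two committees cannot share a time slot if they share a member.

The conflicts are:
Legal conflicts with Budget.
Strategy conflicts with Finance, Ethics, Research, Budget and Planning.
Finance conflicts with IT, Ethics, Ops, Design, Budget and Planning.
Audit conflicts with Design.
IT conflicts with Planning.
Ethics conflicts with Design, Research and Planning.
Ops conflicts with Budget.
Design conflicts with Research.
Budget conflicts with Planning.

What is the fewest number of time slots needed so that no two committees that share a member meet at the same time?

Strategy, Finance, Ethics, Planning all conflict with each other, so at least 4 time slots are needed.
A valid assignment using 4 time slots: Legal=1, Strategy=4, Finance=1, Audit=1, IT=2, Ethics=2, Ops=3, Design=3, Research=1, Budget=2, Planning=3. Every pair that conflicts lands in different time slots.

4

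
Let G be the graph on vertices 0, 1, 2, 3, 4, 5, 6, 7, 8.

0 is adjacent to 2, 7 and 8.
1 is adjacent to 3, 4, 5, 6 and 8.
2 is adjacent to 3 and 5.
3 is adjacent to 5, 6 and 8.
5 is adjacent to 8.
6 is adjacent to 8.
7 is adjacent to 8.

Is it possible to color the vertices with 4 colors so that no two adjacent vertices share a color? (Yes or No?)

The chromatic number is 4. 1, 3, 6, 8 are pairwise adjacent (a clique of size 4), so at least 4 colors are needed.
A valid assignment using 4 colors: 0=b, 1=b, 2=a, 3=c, 4=a, 5=d, 6=d, 7=c, 8=a.
That is already a proper 4-coloring.

Yes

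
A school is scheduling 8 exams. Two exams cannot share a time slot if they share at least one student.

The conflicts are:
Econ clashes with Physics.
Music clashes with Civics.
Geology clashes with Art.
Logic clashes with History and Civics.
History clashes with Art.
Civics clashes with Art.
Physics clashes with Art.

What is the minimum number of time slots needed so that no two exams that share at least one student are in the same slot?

Logic and Civics conflict, so at least 2 time slots are needed.
2 time slots suffice: Econ=1, Music=1, Geology=2, Logic=1, History=2, Civics=2, Physics=2, Art=1. Every pair that conflicts lands in different time slots.

2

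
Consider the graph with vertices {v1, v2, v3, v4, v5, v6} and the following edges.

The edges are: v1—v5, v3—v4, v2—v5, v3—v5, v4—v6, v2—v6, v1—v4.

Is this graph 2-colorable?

No

The cycle v4-v6-v2-v5-v3-v4 has odd length 5, so it cannot be 2-colored; at least 3 colors are needed.
So 2 colors are not enough.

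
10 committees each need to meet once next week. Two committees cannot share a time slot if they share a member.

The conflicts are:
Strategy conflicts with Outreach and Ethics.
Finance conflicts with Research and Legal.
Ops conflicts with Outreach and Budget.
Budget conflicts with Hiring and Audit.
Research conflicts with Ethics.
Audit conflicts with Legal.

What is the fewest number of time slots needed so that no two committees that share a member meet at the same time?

3

The cycle Research-Ethics-Strategy-Outreach-Ops-Budget-Audit-Legal-Finance-Research has odd length 9, so it cannot be 2-colored; at least 3 time slots are needed.
3 time slots suffice: time slot 1 → {Outreach, Budget, Research, Legal}; time slot 2 → {Strategy, Finance, Ops, Hiring, Audit}; time slot 3 → {Ethics}. Each listed conflict is separated.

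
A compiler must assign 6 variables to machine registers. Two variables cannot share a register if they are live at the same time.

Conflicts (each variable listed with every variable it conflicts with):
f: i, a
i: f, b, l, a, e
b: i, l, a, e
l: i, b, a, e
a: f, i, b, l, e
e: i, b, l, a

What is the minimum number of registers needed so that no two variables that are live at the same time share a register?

i, b, l, a, e all conflict with each other, so at least 5 registers are needed.
5 registers suffice: f=3, i=2, b=3, l=4, a=1, e=5. No two conflicting variables share a register.

5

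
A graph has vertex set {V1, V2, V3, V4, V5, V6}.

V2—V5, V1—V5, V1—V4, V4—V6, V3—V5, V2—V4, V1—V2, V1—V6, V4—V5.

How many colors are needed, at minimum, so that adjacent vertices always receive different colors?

V1, V2, V4, V5 are mutually adjacent (a clique of size 4), so at least 4 colors are needed.
4 colors suffice: V1=3, V2=4, V3=2, V4=2, V5=1, V6=1. No two adjacent vertices share a color.

4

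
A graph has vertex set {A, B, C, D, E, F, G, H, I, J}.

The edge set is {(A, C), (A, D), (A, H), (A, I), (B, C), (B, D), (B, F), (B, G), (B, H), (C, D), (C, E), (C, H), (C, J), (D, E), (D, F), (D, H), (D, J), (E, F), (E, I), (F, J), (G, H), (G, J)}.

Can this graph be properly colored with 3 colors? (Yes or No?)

B, C, D, H are mutually adjacent (a clique of size 4), so at least 4 colors are needed.
So 3 colors are not enough.

No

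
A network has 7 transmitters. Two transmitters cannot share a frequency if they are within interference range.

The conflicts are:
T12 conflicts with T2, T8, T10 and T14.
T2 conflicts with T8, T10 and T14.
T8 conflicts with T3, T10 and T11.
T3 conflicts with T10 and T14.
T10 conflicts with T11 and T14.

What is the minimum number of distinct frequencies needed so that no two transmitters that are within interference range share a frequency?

T12, T2, T8, T10 all conflict with each other, so at least 4 frequencies are needed.
4 frequencies suffice: T12=3, T2=4, T8=2, T3=3, T10=1, T11=3, T14=2. Every pair that conflicts lands in different frequencies.

4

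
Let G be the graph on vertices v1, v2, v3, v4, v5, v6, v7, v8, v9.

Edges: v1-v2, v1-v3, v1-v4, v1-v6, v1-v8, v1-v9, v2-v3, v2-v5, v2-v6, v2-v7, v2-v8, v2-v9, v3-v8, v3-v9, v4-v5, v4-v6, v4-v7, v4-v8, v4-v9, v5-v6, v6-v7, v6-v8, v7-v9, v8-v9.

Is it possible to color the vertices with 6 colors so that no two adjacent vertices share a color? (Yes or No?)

The chromatic number is 5. v1, v2, v3, v8, v9 are mutually adjacent (a clique of size 5), so at least 5 colors are needed.
5 colors suffice: color red → {v2, v4}; color blue → {v6, v9}; color green → {v5, v7, v8}; color yellow → {v1}; color purple → {v3}.
Since 6 ≥ 5, a proper 6-coloring certainly exists.

Yes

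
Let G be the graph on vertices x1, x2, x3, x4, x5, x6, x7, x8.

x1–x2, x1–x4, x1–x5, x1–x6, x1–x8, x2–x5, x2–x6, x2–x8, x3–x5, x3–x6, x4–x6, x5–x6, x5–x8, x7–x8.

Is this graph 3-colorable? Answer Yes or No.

No

x1, x2, x5, x8 form a clique, so at least 4 colors are needed.
So 3 colors are not enough.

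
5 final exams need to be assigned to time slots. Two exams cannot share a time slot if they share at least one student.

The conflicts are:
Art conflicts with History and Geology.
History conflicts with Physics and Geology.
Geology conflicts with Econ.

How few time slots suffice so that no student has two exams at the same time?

Art, History, Geology all conflict with each other, so at least 3 time slots are needed.
Using 3 time slots: Art=3, History=2, Physics=1, Geology=1, Econ=2. Every pair that conflicts lands in different time slots.

3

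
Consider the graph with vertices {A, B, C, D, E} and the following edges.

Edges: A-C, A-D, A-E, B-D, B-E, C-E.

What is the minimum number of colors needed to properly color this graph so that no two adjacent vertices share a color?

A, C, E form a triangle, so at least 3 colors are needed.
3 colors suffice: color red → {D, E}; color blue → {A, B}; color green → {C}. No two adjacent vertices share a color.

3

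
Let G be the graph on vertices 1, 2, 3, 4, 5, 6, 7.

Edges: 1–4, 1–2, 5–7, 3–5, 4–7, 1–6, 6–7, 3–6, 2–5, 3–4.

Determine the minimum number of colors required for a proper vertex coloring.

The cycle 2-5-3-6-1-2 has odd length 5, so it cannot be 2-colored; at least 3 colors are needed.
A valid assignment using 3 colors: 1=red, 2=green, 3=red, 4=blue, 5=blue, 6=blue, 7=red. Every edge joins two different colors.

3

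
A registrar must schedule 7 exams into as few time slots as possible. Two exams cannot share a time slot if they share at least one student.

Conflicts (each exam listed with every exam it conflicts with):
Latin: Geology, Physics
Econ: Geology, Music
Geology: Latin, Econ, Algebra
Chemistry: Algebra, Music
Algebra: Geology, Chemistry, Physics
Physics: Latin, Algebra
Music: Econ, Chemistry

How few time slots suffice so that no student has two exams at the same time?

3

The cycle Algebra-Geology-Econ-Music-Chemistry-Algebra has odd length 5, so it cannot be 2-colored; at least 3 time slots are needed.
3 time slots suffice: time slot 1 → {Geology, Physics, Music}; time slot 2 → {Latin, Econ, Algebra}; time slot 3 → {Chemistry}. Each listed conflict is separated.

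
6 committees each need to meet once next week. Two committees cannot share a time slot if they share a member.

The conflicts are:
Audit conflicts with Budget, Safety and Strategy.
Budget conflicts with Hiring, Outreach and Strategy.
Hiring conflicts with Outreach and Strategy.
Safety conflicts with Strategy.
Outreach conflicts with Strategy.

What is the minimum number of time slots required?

Budget, Hiring, Outreach, Strategy all conflict with each other, so at least 4 time slots are needed.
4 time slots suffice: time slot 1 → {Strategy}; time slot 2 → {Budget, Safety}; time slot 3 → {Audit, Hiring}; time slot 4 → {Outreach}. No two conflicting committees share a time slot.

4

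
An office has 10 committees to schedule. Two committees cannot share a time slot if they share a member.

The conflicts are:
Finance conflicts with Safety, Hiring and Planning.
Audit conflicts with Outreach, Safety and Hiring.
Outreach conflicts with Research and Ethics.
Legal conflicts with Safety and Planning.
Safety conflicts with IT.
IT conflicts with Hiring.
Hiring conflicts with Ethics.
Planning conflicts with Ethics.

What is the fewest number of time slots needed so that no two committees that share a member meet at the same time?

Legal and Planning conflict, so at least 2 time slots are needed.
A valid assignment using 2 time slots: Finance=2, Audit=2, Outreach=1, Legal=2, Safety=1, IT=2, Research=2, Hiring=1, Planning=1, Ethics=2. No two conflicting committees share a time slot.

2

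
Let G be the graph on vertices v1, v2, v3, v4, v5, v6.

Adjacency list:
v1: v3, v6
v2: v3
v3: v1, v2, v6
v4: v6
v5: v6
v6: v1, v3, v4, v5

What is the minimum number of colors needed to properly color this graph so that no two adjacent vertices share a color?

3

v1, v3, v6 are mutually adjacent, so at least 3 colors are needed.
3 colors suffice: v1=3, v2=1, v3=2, v4=2, v5=2, v6=1. Every edge joins two different colors.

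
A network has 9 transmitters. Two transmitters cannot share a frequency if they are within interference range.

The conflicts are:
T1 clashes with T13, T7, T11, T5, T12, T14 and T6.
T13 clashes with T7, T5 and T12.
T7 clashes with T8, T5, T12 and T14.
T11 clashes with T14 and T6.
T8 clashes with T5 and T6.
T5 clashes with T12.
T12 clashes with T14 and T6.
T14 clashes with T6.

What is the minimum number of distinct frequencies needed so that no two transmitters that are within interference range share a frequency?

5

T1, T13, T7, T5, T12 pairwise conflict, so at least 5 frequencies are needed.
5 frequencies suffice: frequency 1 → {T1, T8}; frequency 2 → {T7, T6}; frequency 3 → {T11, T12}; frequency 4 → {T5, T14}; frequency 5 → {T13}. No two conflicting transmitters share a frequency.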